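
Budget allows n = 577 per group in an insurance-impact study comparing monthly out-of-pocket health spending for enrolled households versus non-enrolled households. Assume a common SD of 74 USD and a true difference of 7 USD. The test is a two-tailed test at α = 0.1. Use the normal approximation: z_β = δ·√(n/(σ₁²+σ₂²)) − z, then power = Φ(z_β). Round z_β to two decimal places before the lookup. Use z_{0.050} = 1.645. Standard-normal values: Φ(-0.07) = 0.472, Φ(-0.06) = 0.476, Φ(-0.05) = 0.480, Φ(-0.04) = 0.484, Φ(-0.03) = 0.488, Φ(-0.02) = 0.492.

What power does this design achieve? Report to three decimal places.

Power ≈ 0.484

z_β = δ·√(n/(σ₁²+σ₂²)) − z_{α/2}
    = 7 · √(577/10952) − 1.645
    = 7 · 0.22953 − 1.645
    = 1.6067 − 1.645 = -0.0383 → -0.04
Power = Φ(-0.04) = 0.484.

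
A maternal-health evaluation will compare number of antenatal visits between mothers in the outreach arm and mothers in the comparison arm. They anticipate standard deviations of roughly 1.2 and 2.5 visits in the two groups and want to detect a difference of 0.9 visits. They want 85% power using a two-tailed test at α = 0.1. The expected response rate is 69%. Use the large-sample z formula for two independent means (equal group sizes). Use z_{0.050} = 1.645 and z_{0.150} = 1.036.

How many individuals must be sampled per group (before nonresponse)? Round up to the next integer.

n = 99 per group

n = (z_{α/2} + z_β)² · (σ₁² + σ₂²) / δ²
  = (1.645 + 1.036)² · (1.2² + 2.5² = 7.69) / 0.9²
  = 7.1878 · 7.69 / 0.81
  = 68.24
Adjust for 69% response: 68.24 / 0.69 = 98.90.
Round up → n = 99 per group.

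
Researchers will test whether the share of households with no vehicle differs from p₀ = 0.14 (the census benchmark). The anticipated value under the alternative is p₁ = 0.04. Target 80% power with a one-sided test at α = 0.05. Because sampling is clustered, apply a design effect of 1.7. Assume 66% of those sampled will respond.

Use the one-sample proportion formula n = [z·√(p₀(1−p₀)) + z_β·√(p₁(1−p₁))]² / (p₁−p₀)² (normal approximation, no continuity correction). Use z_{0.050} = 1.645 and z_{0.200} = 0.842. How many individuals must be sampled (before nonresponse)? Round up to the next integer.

n = [z_α·√(p₀q₀) + z_β·√(p₁q₁)]² / (p₁ − p₀)²
  = [1.645·√(0.14·0.86) + 0.842·√(0.04·0.96)]² / (-0.10)²
  = [1.645·0.3470 + 0.842·0.1960]² / 0.0100
  = [0.7358]² / 0.0100
  = 54.14
Design effect: 1.7 × 54.14 = 92.04.
Adjust for 66% response: 92.04 / 0.66 = 139.45.
Round up → n = 140.

n = 140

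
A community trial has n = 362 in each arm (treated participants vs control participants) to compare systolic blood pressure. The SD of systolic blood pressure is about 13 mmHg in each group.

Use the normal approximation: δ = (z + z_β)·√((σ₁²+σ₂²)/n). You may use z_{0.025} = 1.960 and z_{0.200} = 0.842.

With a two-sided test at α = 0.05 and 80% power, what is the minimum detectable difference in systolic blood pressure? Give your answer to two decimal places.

Minimum detectable difference ≈ 2.71 mmHg

δ = (z_{α/2} + z_β) · √((σ₁²+σ₂²)/n)
  = (1.960 + 0.842) · √(338/362)
  = 2.802 · √0.9337
  = 2.802 · 0.9663
  = 2.7075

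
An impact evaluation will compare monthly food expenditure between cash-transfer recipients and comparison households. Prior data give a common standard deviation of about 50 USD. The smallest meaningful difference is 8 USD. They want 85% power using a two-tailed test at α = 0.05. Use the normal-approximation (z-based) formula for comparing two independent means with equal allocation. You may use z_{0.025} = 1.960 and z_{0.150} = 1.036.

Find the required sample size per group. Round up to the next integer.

n = 702 per group

n = (z_{α/2} + z_β)² · (σ₁² + σ₂²) / δ²
  = (1.960 + 1.036)² · (2·50² = 5000) / 8²
  = 8.9760 · 5000 / 64
  = 701.25
Round up → n = 702 per group.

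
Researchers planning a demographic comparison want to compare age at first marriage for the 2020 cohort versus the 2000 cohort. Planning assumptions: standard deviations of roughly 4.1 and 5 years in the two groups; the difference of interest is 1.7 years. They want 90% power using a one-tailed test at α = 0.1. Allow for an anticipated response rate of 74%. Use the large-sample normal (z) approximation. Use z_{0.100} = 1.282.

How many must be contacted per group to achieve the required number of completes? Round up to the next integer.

n = 129 per group

n = (z_α + z_β)² · (σ₁² + σ₂²) / δ²
  = (1.282 + 1.282)² · (4.1² + 5² = 41.81) / 1.7²
  = 6.5741 · 41.81 / 2.89
  = 95.11
Adjust for 74% response: 95.11 / 0.74 = 128.52.
Round up → n = 129 per group.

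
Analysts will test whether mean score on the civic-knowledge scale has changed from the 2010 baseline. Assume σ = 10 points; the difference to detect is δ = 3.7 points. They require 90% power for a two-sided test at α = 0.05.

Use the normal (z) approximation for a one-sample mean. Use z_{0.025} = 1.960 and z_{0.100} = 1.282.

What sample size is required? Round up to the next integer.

n = (z_{α/2} + z_β)² · σ² / δ²
  = (1.960 + 1.282)² · 10² / 3.7²
  = 10.5106 · 100 / 13.69
  = 76.78
Round up → n = 77.

n = 77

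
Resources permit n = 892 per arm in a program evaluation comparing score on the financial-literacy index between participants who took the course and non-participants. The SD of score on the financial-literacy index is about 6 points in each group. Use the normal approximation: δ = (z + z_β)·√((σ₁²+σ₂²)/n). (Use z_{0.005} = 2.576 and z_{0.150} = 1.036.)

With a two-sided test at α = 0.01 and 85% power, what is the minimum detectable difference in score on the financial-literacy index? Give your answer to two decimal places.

Minimum detectable difference ≈ 1.03 points

δ = (z_{α/2} + z_β) · √((σ₁²+σ₂²)/n)
  = (2.576 + 1.036) · √(72/892)
  = 3.612 · √0.08072
  = 3.612 · 0.2841
  = 1.0262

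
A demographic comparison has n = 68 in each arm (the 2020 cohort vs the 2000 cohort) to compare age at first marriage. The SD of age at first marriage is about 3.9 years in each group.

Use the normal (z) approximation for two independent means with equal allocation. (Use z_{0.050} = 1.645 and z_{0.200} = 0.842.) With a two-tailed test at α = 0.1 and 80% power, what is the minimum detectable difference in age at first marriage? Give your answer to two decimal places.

Minimum detectable difference ≈ 1.66 years

δ = (z_{α/2} + z_β) · √((σ₁²+σ₂²)/n)
  = (1.645 + 0.842) · √(30.42/68)
  = 2.487 · √0.44735
  = 2.487 · 0.6688
  = 1.6634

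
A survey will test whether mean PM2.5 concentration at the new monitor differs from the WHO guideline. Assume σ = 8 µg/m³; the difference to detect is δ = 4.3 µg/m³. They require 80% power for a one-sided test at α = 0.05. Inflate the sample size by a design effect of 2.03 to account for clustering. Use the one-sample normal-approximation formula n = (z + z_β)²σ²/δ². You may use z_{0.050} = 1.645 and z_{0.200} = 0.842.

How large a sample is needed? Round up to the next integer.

n = (z_α + z_β)² · σ² / δ²
  = (1.645 + 0.842)² · 8² / 4.3²
  = 6.1852 · 64 / 18.49
  = 21.41
Design effect: 2.03 × 21.41 = 43.46.
Round up → n = 44.

n = 44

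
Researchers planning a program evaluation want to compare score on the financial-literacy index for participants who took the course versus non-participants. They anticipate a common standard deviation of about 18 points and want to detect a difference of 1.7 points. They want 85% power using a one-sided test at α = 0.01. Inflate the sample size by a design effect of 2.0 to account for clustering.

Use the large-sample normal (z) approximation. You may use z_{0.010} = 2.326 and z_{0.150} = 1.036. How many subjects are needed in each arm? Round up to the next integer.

n = 5069 per group

n = (z_α + z_β)² · (σ₁² + σ₂²) / δ²
  = (2.326 + 1.036)² · (2·18² = 648) / 1.7²
  = 11.3030 · 648 / 2.89
  = 2534.38
Design effect: 2.0 × 2534.38 = 5068.77.
Round up → n = 5069 per group.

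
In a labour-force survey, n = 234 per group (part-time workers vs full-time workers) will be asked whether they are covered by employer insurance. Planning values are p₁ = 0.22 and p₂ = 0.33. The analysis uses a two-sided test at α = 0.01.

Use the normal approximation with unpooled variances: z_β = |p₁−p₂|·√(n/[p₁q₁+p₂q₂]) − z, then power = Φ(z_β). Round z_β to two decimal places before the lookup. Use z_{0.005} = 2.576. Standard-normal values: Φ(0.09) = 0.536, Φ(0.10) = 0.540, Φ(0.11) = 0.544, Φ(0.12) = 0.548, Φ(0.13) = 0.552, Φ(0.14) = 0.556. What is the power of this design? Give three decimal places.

Power ≈ 0.544

z_β = |p₁−p₂|·√(n/[p₁q₁+p₂q₂]) − z_{α/2}
    = 0.11 · √(234/0.3927) − 2.576
    = 0.11 · 24.4105 − 2.576
    = 2.6852 − 2.576 = 0.1092 → 0.11
Power = Φ(0.11) = 0.544.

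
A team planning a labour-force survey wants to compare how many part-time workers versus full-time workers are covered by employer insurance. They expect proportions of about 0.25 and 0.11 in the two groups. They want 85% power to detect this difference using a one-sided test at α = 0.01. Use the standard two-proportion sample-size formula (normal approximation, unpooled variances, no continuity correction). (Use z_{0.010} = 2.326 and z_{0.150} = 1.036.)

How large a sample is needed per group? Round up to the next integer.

n = 165 per group

n = (z_α + z_β)² · [p₁(1−p₁) + p₂(1−p₂)] / (p₁ − p₂)²
  = (2.326 + 1.036)² · (0.25·0.75 + 0.11·0.89) / (0.14)²
  = (3.362)² · (0.1875 + 0.0979) / 0.0196
  = 11.3030 · 0.2854 / 0.0196
  = 164.59
Round up → n = 165 per group.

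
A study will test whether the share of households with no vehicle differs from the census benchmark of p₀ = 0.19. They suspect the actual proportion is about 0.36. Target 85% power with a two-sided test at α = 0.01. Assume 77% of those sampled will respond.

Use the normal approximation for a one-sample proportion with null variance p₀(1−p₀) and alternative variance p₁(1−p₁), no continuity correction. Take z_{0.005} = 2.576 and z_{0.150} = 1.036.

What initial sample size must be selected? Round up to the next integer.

n = 103

n = [z_{α/2}·√(p₀q₀) + z_β·√(p₁q₁)]² / (p₁ − p₀)²
  = [2.576·√(0.19·0.81) + 1.036·√(0.36·0.64)]² / (0.17)²
  = [2.576·0.3923 + 1.036·0.4800]² / 0.0289
  = [1.5078]² / 0.0289
  = 78.67
Adjust for 77% response: 78.67 / 0.77 = 102.17.
Round up → n = 103.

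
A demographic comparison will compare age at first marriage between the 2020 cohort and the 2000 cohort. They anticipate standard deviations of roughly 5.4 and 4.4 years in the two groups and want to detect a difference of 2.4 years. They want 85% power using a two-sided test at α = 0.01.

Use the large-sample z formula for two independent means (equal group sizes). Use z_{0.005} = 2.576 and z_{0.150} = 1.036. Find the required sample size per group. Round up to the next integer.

n = 110 per group

n = (z_{α/2} + z_β)² · (σ₁² + σ₂²) / δ²
  = (2.576 + 1.036)² · (5.4² + 4.4² = 48.52) / 2.4²
  = 13.0465 · 48.52 / 5.76
  = 109.90
Round up → n = 110 per group.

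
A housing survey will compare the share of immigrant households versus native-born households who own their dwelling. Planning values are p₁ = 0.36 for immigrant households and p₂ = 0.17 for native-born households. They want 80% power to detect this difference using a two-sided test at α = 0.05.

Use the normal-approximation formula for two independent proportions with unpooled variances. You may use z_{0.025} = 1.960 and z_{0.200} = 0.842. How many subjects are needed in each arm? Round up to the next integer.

n = 81 per group

n = (z_{α/2} + z_β)² · [p₁(1−p₁) + p₂(1−p₂)] / (p₁ − p₂)²
  = (1.960 + 0.842)² · (0.36·0.64 + 0.17·0.83) / (0.19)²
  = (2.802)² · (0.2304 + 0.1411) / 0.0361
  = 7.8512 · 0.3715 / 0.0361
  = 80.80
Round up → n = 81 per group.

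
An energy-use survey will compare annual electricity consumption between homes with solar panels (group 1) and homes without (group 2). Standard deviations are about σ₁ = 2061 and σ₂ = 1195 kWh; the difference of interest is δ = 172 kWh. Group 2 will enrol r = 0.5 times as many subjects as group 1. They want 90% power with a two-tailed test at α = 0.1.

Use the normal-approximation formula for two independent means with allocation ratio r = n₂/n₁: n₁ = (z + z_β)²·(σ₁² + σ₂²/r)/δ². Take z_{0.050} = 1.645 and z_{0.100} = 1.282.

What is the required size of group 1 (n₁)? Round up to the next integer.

n₁ = (z_{α/2} + z_β)² · (σ₁² + σ₂²/r) / δ²
   = (1.645 + 1.282)² · (2061² + 1195²/0.5) / 172²
   = 8.5673 · (4247721 + 2856050) / 29584
   = 8.5673 · 7103771 / 29584
   = 2057.20
Round up → n₁ = 2058; n₂ = r·n₁ = 0.5 × 2058 = 1029.

n₁ = 2058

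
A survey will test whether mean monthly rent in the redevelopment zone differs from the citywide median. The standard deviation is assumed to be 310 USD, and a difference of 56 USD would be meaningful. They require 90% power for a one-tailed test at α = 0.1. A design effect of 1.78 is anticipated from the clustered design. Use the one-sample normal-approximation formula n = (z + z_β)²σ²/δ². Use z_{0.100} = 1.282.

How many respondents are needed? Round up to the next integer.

n = (z_α + z_β)² · σ² / δ²
  = (1.282 + 1.282)² · 310² / 56²
  = 6.5741 · 96100 / 3136
  = 201.46
Design effect: 1.78 × 201.46 = 358.59.
Round up → n = 359.

n = 359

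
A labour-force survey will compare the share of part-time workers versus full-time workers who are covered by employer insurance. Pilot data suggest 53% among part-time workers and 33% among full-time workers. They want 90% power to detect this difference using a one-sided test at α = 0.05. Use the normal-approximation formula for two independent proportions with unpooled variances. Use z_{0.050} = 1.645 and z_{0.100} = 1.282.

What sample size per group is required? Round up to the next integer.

n = 101 per group

n = (z_α + z_β)² · [p₁(1−p₁) + p₂(1−p₂)] / (p₁ − p₂)²
  = (1.645 + 1.282)² · (0.53·0.47 + 0.33·0.67) / (0.20)²
  = (2.927)² · (0.2491 + 0.2211) / 0.0400
  = 8.5673 · 0.4702 / 0.0400
  = 100.71
Round up → n = 101 per group.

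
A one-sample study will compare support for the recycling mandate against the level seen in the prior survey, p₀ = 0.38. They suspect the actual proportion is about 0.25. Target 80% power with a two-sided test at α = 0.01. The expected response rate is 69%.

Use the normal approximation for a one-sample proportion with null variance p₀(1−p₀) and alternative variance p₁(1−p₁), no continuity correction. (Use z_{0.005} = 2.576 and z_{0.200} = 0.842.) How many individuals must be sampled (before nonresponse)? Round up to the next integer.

n = 224

n = [z_{α/2}·√(p₀q₀) + z_β·√(p₁q₁)]² / (p₁ − p₀)²
  = [2.576·√(0.38·0.62) + 0.842·√(0.25·0.75)]² / (-0.13)²
  = [2.576·0.4854 + 0.842·0.4330]² / 0.0169
  = [1.6150]² / 0.0169
  = 154.32
Adjust for 69% response: 154.32 / 0.69 = 223.66.
Round up → n = 224.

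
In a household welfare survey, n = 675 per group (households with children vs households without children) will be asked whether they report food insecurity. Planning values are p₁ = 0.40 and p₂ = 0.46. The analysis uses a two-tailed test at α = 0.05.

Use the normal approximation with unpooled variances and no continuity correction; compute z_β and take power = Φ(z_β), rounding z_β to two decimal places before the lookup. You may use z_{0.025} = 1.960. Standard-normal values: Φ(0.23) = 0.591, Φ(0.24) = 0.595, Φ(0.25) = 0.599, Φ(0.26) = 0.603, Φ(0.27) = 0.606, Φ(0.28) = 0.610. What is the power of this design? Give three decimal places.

z_β = |p₁−p₂|·√(n/[p₁q₁+p₂q₂]) − z_{α/2}
    = 0.06 · √(675/0.4884) − 1.960
    = 0.06 · 37.1761 − 1.960
    = 2.2306 − 1.960 = 0.2706 → 0.27
Power = Φ(0.27) = 0.606.

Power ≈ 0.606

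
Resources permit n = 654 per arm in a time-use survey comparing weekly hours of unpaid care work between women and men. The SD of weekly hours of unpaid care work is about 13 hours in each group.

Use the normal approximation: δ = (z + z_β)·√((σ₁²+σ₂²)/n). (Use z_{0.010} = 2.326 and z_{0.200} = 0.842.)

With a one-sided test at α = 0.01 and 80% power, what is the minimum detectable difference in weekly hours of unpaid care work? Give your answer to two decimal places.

δ = (z_α + z_β) · √((σ₁²+σ₂²)/n)
  = (2.326 + 0.842) · √(338/654)
  = 3.168 · √0.51682
  = 3.168 · 0.7189
  = 2.2775

Minimum detectable difference ≈ 2.28 hours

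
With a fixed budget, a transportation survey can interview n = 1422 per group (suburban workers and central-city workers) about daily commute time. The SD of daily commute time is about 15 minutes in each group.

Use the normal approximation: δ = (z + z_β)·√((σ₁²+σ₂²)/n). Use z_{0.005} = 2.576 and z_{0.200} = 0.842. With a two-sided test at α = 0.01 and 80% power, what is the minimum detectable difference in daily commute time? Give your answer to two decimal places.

δ = (z_{α/2} + z_β) · √((σ₁²+σ₂²)/n)
  = (2.576 + 0.842) · √(450/1422)
  = 3.418 · √0.31646
  = 3.418 · 0.5625
  = 1.9228

Minimum detectable difference ≈ 1.92 minutes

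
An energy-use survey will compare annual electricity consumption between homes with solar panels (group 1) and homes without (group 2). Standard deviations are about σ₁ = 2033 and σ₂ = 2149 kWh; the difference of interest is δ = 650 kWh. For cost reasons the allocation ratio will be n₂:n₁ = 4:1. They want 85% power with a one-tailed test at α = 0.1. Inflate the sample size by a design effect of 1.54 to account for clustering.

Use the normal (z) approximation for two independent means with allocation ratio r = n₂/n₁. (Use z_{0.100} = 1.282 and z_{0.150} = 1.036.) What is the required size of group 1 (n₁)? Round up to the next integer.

n₁ = 104

n₁ = (z_α + z_β)² · (σ₁² + σ₂²/r) / δ²
   = (1.282 + 1.036)² · (2033² + 2149²/4) / 650²
   = 5.3731 · (4133089 + 1154550.2) / 422500
   = 5.3731 · 5287639.2 / 422500
   = 67.25
Design effect: 1.54 × 67.25 = 103.56.
Round up → n₁ = 104; n₂ = r·n₁ = 4 × 104 = 416.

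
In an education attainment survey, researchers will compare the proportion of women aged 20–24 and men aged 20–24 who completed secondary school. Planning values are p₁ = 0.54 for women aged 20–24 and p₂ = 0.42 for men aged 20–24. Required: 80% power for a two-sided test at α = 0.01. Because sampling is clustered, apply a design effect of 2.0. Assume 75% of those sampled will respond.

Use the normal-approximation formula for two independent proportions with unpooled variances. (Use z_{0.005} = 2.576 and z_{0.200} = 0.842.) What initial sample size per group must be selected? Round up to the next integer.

n = (z_{α/2} + z_β)² · [p₁(1−p₁) + p₂(1−p₂)] / (p₁ − p₂)²
  = (2.576 + 0.842)² · (0.54·0.46 + 0.42·0.58) / (0.12)²
  = (3.418)² · (0.2484 + 0.2436) / 0.0144
  = 11.6827 · 0.4920 / 0.0144
  = 399.16
Design effect: 2.0 × 399.16 = 798.32.
Adjust for 75% response: 798.32 / 0.75 = 1064.43.
Round up → n = 1065 per group.

n = 1065 per group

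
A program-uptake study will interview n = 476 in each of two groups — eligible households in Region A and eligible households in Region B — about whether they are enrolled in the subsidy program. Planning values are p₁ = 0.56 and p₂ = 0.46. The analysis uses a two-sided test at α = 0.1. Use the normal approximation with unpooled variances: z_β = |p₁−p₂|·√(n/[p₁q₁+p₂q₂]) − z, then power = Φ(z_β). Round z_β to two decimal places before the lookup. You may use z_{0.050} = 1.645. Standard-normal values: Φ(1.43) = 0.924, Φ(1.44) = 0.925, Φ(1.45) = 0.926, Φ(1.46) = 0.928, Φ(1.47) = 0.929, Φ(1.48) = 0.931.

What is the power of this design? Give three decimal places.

z_β = |p₁−p₂|·√(n/[p₁q₁+p₂q₂]) − z_{α/2}
    = 0.10 · √(476/0.4948) − 1.645
    = 0.10 · 31.0162 − 1.645
    = 3.1016 − 1.645 = 1.4566 → 1.46
Power = Φ(1.46) = 0.928.

Power ≈ 0.928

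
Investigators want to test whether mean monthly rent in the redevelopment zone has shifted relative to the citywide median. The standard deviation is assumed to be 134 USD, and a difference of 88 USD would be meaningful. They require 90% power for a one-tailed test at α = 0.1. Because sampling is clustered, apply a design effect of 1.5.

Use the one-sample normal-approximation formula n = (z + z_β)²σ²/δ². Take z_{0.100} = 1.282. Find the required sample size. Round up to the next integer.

n = 23

n = (z_α + z_β)² · σ² / δ²
  = (1.282 + 1.282)² · 134² / 88²
  = 6.5741 · 17956 / 7744
  = 15.24
Design effect: 1.5 × 15.24 = 22.87.
Round up → n = 23.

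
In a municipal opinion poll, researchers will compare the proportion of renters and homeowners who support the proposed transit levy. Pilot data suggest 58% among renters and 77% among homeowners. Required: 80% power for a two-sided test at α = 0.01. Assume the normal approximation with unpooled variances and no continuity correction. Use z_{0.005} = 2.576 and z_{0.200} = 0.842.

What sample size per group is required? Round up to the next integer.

n = 137 per group

n = (z_{α/2} + z_β)² · [p₁(1−p₁) + p₂(1−p₂)] / (p₁ − p₂)²
  = (2.576 + 0.842)² · (0.58·0.42 + 0.77·0.23) / (-0.19)²
  = (3.418)² · (0.2436 + 0.1771) / 0.0361
  = 11.6827 · 0.4207 / 0.0361
  = 136.15
Round up → n = 137 per group.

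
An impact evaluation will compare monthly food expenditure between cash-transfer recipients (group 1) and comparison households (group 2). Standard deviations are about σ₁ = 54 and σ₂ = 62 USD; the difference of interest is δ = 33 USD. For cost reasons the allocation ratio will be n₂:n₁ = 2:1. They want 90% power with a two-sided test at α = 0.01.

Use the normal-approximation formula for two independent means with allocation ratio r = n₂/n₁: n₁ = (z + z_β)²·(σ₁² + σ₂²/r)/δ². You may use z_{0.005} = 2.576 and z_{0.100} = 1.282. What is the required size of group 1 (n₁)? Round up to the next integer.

n₁ = (z_{α/2} + z_β)² · (σ₁² + σ₂²/r) / δ²
   = (2.576 + 1.282)² · (54² + 62²/2) / 33²
   = 14.8842 · (2916 + 1922) / 1089
   = 14.8842 · 4838 / 1089
   = 66.12
Round up → n₁ = 67; n₂ = r·n₁ = 2 × 67 = 134.

n₁ = 67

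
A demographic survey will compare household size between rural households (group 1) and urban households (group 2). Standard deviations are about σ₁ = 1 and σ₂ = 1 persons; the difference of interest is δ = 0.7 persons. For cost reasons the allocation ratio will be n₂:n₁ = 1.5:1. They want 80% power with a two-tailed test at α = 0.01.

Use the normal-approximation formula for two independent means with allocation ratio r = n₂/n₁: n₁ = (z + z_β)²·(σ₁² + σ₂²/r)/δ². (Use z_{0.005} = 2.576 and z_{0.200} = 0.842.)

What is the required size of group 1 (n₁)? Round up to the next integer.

n₁ = 40

n₁ = (z_{α/2} + z_β)² · (σ₁² + σ₂²/r) / δ²
   = (2.576 + 0.842)² · (1² + 1²/1.5) / 0.7²
   = 11.6827 · (1 + 0.66667) / 0.49
   = 11.6827 · 1.6667 / 0.49
   = 39.74
Round up → n₁ = 40; n₂ = r·n₁ = 1.5 × 40 = 60.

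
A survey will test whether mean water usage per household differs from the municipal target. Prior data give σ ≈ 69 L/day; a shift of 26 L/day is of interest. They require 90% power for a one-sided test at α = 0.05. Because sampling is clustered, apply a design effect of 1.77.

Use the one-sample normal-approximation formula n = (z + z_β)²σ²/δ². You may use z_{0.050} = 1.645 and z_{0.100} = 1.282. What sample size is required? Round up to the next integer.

n = (z_α + z_β)² · σ² / δ²
  = (1.645 + 1.282)² · 69² / 26²
  = 8.5673 · 4761 / 676
  = 60.34
Design effect: 1.77 × 60.34 = 106.80.
Round up → n = 107.

n = 107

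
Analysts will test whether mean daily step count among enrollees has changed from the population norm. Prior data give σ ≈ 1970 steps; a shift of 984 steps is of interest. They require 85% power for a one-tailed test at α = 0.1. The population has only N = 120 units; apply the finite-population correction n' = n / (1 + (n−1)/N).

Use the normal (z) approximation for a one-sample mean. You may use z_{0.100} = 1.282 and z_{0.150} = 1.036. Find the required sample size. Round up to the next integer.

n = 19

n = (z_α + z_β)² · σ² / δ²
  = (1.282 + 1.036)² · 1970² / 984²
  = 5.3731 · 3880900 / 968256
  = 21.54
Finite-population correction (N = 120): 21.54 / (1 + (21.54 − 1)/120) = 18.39.
Round up → n = 19.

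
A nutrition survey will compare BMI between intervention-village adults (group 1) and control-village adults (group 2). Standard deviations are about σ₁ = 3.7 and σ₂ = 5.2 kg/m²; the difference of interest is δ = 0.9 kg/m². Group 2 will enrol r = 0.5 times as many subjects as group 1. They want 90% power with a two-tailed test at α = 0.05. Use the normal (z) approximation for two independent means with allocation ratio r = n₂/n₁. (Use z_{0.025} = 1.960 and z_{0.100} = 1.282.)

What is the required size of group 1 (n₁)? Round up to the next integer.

n₁ = 880

n₁ = (z_{α/2} + z_β)² · (σ₁² + σ₂²/r) / δ²
   = (1.960 + 1.282)² · (3.7² + 5.2²/0.5) / 0.9²
   = 10.5106 · (13.69 + 54.08) / 0.81
   = 10.5106 · 67.77 / 0.81
   = 879.38
Round up → n₁ = 880; n₂ = r·n₁ = 0.5 × 880 = 440.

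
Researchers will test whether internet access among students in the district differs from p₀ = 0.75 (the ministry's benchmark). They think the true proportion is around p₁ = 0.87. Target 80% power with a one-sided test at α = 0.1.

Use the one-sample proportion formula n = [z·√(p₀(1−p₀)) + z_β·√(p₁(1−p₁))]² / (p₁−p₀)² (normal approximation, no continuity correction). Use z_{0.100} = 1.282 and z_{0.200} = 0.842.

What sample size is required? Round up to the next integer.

n = [z_α·√(p₀q₀) + z_β·√(p₁q₁)]² / (p₁ − p₀)²
  = [1.282·√(0.75·0.25) + 0.842·√(0.87·0.13)]² / (0.12)²
  = [1.282·0.4330 + 0.842·0.3363]² / 0.0144
  = [0.8383]² / 0.0144
  = 48.80
Round up → n = 49.

n = 49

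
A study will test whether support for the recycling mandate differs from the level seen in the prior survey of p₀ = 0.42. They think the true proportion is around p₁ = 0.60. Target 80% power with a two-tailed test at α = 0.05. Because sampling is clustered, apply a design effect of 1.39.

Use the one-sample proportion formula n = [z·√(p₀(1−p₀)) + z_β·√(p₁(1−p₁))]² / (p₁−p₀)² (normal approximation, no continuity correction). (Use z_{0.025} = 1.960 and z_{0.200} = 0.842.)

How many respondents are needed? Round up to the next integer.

n = 82

n = [z_{α/2}·√(p₀q₀) + z_β·√(p₁q₁)]² / (p₁ − p₀)²
  = [1.960·√(0.42·0.58) + 0.842·√(0.60·0.40)]² / (0.18)²
  = [1.960·0.4936 + 0.842·0.4899]² / 0.0324
  = [1.3799]² / 0.0324
  = 58.77
Design effect: 1.39 × 58.77 = 81.69.
Round up → n = 82.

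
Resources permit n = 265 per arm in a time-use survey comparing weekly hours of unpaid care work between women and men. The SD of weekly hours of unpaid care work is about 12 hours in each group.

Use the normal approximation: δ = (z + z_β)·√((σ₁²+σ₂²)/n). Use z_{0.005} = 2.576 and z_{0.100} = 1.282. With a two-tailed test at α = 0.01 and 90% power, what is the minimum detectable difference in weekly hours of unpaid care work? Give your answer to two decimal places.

δ = (z_{α/2} + z_β) · √((σ₁²+σ₂²)/n)
  = (2.576 + 1.282) · √(288/265)
  = 3.858 · √1.0868
  = 3.858 · 1.0425
  = 4.0219

Minimum detectable difference ≈ 4.02 hours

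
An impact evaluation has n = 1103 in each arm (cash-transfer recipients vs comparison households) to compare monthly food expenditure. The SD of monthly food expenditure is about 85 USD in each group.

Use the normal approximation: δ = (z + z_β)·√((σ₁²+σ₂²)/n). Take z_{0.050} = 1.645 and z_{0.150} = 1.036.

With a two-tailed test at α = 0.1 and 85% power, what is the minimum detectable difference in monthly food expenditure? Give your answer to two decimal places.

δ = (z_{α/2} + z_β) · √((σ₁²+σ₂²)/n)
  = (1.645 + 1.036) · √(14450/1103)
  = 2.681 · √13.1006
  = 2.681 · 3.6195
  = 9.7038

Minimum detectable difference ≈ 9.70 USD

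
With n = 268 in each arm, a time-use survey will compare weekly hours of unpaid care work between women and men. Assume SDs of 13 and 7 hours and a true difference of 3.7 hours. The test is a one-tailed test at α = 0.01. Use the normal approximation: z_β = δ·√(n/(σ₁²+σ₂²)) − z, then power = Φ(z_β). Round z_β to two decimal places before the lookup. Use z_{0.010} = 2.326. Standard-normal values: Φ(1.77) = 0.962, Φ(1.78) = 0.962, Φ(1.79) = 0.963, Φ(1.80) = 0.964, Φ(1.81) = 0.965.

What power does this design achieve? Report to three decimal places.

Power ≈ 0.962

z_β = δ·√(n/(σ₁²+σ₂²)) − z_α
    = 3.7 · √(268/218) − 2.326
    = 3.7 · 1.10876 − 2.326
    = 4.1024 − 2.326 = 1.7764 → 1.78
Power = Φ(1.78) = 0.962.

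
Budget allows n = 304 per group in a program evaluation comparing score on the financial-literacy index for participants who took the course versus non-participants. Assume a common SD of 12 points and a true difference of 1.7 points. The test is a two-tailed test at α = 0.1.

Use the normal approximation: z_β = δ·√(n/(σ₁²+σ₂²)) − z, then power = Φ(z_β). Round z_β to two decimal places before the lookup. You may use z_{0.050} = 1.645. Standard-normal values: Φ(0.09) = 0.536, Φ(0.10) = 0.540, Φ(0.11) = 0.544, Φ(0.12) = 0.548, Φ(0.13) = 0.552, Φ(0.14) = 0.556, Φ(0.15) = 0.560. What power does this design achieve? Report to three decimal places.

Power ≈ 0.540

z_β = δ·√(n/(σ₁²+σ₂²)) − z_{α/2}
    = 1.7 · √(304/288) − 1.645
    = 1.7 · 1.02740 − 1.645
    = 1.7466 − 1.645 = 0.1016 → 0.10
Power = Φ(0.10) = 0.540.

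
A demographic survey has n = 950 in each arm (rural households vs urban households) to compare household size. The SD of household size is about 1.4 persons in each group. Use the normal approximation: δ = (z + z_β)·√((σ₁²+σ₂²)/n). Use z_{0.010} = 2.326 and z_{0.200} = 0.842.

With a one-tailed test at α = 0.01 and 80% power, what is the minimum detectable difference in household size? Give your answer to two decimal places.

Minimum detectable difference ≈ 0.20 persons

δ = (z_α + z_β) · √((σ₁²+σ₂²)/n)
  = (2.326 + 0.842) · √(3.92/950)
  = 3.168 · √0.00413
  = 3.168 · 0.0642
  = 0.2035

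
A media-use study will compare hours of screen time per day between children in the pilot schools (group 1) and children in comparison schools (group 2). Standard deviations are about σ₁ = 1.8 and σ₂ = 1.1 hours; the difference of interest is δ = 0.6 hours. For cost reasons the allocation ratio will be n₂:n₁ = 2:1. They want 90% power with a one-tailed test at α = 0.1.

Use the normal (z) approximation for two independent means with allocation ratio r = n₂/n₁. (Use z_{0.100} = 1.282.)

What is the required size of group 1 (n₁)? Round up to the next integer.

n₁ = 71

n₁ = (z_α + z_β)² · (σ₁² + σ₂²/r) / δ²
   = (1.282 + 1.282)² · (1.8² + 1.1²/2) / 0.6²
   = 6.5741 · (3.24 + 0.605) / 0.36
   = 6.5741 · 3.845 / 0.36
   = 70.21
Round up → n₁ = 71; n₂ = r·n₁ = 2 × 71 = 142.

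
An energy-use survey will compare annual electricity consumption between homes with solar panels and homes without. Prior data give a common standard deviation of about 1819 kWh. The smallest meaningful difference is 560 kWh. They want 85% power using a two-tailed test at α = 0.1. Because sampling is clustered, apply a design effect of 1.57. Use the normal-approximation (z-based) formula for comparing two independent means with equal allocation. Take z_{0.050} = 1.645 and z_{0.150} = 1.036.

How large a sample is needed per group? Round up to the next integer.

n = 239 per group

n = (z_{α/2} + z_β)² · (σ₁² + σ₂²) / δ²
  = (1.645 + 1.036)² · (2·1819² = 6617522) / 560²
  = 7.1878 · 6617522 / 313600
  = 151.67
Design effect: 1.57 × 151.67 = 238.13.
Round up → n = 239 per group.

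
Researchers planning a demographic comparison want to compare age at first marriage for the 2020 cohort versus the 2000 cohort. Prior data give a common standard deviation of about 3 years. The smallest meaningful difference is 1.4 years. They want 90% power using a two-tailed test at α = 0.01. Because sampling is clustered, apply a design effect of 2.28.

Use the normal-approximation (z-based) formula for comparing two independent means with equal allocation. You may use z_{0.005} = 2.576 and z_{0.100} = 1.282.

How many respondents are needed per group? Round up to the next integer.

n = (z_{α/2} + z_β)² · (σ₁² + σ₂²) / δ²
  = (2.576 + 1.282)² · (2·3² = 18) / 1.4²
  = 14.8842 · 18 / 1.96
  = 136.69
Design effect: 2.28 × 136.69 = 311.66.
Round up → n = 312 per group.

n = 312 per group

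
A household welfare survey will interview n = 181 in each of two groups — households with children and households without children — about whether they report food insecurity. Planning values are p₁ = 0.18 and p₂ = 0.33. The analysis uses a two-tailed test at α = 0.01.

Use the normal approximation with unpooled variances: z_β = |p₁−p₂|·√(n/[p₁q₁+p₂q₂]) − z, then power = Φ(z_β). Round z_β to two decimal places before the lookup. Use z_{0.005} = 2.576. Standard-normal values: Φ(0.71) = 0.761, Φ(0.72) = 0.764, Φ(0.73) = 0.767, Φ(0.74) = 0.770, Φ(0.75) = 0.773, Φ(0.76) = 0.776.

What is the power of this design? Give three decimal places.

Power ≈ 0.773

z_β = |p₁−p₂|·√(n/[p₁q₁+p₂q₂]) − z_{α/2}
    = 0.15 · √(181/0.3687) − 2.576
    = 0.15 · 22.1566 − 2.576
    = 3.3235 − 2.576 = 0.7475 → 0.75
Power = Φ(0.75) = 0.773.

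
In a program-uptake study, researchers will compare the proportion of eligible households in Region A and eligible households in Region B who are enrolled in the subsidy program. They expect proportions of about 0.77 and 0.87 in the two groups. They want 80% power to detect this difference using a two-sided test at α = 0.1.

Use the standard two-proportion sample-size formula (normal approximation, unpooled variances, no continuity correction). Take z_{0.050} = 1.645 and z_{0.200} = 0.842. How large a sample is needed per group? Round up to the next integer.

n = (z_{α/2} + z_β)² · [p₁(1−p₁) + p₂(1−p₂)] / (p₁ − p₂)²
  = (1.645 + 0.842)² · (0.77·0.23 + 0.87·0.13) / (-0.10)²
  = (2.487)² · (0.1771 + 0.1131) / 0.0100
  = 6.1852 · 0.2902 / 0.0100
  = 179.49
Round up → n = 180 per group.

n = 180 per group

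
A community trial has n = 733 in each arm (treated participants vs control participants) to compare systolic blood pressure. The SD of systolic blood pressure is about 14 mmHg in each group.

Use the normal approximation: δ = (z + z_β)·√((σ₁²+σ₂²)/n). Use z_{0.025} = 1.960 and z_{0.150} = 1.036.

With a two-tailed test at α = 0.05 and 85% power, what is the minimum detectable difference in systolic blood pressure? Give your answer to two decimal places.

Minimum detectable difference ≈ 2.19 mmHg

δ = (z_{α/2} + z_β) · √((σ₁²+σ₂²)/n)
  = (1.960 + 1.036) · √(392/733)
  = 2.996 · √0.53479
  = 2.996 · 0.7313
  = 2.1910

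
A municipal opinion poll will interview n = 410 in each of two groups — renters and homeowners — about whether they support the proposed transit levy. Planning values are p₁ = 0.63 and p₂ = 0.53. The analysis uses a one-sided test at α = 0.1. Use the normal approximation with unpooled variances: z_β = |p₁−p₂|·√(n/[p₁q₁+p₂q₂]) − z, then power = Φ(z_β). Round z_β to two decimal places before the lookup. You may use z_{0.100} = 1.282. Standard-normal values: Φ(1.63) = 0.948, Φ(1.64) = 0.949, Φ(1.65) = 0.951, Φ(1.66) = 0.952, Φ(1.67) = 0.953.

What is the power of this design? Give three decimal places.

Power ≈ 0.948

z_β = |p₁−p₂|·√(n/[p₁q₁+p₂q₂]) − z_α
    = 0.10 · √(410/0.4822) − 1.282
    = 0.10 · 29.1594 − 1.282
    = 2.9159 − 1.282 = 1.6339 → 1.63
Power = Φ(1.63) = 0.948.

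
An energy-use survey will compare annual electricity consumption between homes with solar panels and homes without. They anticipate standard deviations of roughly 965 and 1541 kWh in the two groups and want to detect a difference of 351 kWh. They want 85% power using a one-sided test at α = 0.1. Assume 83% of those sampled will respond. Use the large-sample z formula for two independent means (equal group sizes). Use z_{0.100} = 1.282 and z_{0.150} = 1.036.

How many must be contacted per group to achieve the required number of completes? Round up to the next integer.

n = 174 per group

n = (z_α + z_β)² · (σ₁² + σ₂²) / δ²
  = (1.282 + 1.036)² · (965² + 1541² = 3305906) / 351²
  = 5.3731 · 3305906 / 123201
  = 144.18
Adjust for 83% response: 144.18 / 0.83 = 173.71.
Round up → n = 174 per group.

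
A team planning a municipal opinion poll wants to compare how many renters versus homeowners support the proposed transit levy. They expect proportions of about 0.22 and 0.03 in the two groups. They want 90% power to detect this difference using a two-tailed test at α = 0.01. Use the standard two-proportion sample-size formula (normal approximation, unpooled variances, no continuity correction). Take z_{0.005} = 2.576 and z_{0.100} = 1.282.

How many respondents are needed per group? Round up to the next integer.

n = 83 per group

n = (z_{α/2} + z_β)² · [p₁(1−p₁) + p₂(1−p₂)] / (p₁ − p₂)²
  = (2.576 + 1.282)² · (0.22·0.78 + 0.03·0.97) / (0.19)²
  = (3.858)² · (0.1716 + 0.0291) / 0.0361
  = 14.8842 · 0.2007 / 0.0361
  = 82.75
Round up → n = 83 per group.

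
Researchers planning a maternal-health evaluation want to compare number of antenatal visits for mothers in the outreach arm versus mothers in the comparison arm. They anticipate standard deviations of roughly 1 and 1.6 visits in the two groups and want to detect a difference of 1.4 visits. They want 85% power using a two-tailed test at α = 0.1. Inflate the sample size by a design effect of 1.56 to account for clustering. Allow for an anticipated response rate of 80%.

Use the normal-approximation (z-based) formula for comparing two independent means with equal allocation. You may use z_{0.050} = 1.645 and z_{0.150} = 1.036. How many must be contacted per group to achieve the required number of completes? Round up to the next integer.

n = 26 per group

n = (z_{α/2} + z_β)² · (σ₁² + σ₂²) / δ²
  = (1.645 + 1.036)² · (1² + 1.6² = 3.56) / 1.4²
  = 7.1878 · 3.56 / 1.96
  = 13.06
Design effect: 1.56 × 13.06 = 20.37.
Adjust for 80% response: 20.37 / 0.80 = 25.46.
Round up → n = 26 per group.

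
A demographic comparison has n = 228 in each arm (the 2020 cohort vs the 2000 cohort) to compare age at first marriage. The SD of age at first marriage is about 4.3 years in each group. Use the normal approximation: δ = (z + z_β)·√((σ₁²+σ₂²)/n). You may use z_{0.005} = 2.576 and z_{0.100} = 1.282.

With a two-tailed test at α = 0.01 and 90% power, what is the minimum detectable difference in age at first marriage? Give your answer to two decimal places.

δ = (z_{α/2} + z_β) · √((σ₁²+σ₂²)/n)
  = (2.576 + 1.282) · √(36.98/228)
  = 3.858 · √0.16219
  = 3.858 · 0.4027
  = 1.5537

Minimum detectable difference ≈ 1.55 years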